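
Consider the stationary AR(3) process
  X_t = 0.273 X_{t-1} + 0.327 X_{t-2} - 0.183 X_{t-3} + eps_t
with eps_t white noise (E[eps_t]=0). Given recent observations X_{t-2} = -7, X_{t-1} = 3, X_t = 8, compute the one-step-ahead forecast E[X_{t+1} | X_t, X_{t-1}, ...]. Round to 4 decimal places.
E[X_{t+1} \mid \mathcal F_t] = 4.4460

For an AR(p) model X_t = c + sum_i phi_i X_{t-i} + eps_t, the
one-step-ahead conditional mean is
  E[X_{t+1} | X_t, ...] = c + sum_i phi_i X_{t+1-i}.
Substitute known values:
  E[X_{t+1} | ...] = (0.273) * (8) + (0.327) * (3) + (-0.183) * (-7)
                   = 4.4460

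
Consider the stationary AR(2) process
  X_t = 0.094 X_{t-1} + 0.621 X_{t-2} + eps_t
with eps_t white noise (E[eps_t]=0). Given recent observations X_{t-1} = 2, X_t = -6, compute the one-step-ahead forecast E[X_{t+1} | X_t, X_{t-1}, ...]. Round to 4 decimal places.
E[X_{t+1} \mid \mathcal F_t] = 0.6780

For an AR(p) model X_t = c + sum_i phi_i X_{t-i} + eps_t, the
one-step-ahead conditional mean is
  E[X_{t+1} | X_t, ...] = c + sum_i phi_i X_{t+1-i}.
Substitute known values:
  E[X_{t+1} | ...] = (0.094) * (-6) + (0.621) * (2)
                   = 0.6780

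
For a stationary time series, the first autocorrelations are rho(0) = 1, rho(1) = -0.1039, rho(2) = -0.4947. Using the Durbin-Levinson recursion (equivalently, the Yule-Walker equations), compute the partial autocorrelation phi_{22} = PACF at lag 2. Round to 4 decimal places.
\phi_{22} = -0.5110

The PACF at lag k is phi_{kk}, the last component of the solution
to the Yule-Walker system G_k phi = r_k where
  (G_k)_{ij} = rho(|i - j|), (r_k)_i = rho(i), i,j = 1..k.
Equivalently, Durbin-Levinson gives phi_{kk} iteratively:
  phi_{11} = rho(1)
  phi_{kk} = [rho(k) - sum_{j=1..k-1} phi_{k-1,j} rho(k-j)]
            / [1 - sum_{j=1..k-1} phi_{k-1,j} rho(j)],
  phi_{k,j} = phi_{k-1,j} - phi_{kk} phi_{k-1,k-j},  j = 1..k-1.
Step k = 1:
  phi_11 = rho(1) = -0.1039.
Step k = 2:
  phi_22 = [rho(2) - phi_11 rho(1)] / [1 - phi_11 rho(1)] = [-0.4947 - (-0.1039)(-0.1039)] / [1 - (-0.1039)(-0.1039)]
         = -0.50549521 / 0.98920479 = -0.511.
Therefore phi_{22} = -0.5110.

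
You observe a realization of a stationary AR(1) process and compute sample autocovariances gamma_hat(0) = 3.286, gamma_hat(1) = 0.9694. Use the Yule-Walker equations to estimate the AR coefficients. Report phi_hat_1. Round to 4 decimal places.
\hat\phi_{1} = 0.2950

The Yule-Walker equations for an AR(p) process read, in matrix form,
  Gamma_p phi = r_p,   with   (Gamma_p)_{ij} = gamma(|i - j|),
                       (r_p)_i = gamma(i),   i,j = 1..p.
Substitute the sample gammas (Toeplitz matrix and right-hand side of size 1):
  Gamma_p = [[3.286]]
  r_p     = [0.9694]
With p = 1 this is the single equation gamma(0) phi_1 = gamma(1):
  phi_hat_1 = gamma(1) / gamma(0) = 0.9694 / 3.286 = 0.2950.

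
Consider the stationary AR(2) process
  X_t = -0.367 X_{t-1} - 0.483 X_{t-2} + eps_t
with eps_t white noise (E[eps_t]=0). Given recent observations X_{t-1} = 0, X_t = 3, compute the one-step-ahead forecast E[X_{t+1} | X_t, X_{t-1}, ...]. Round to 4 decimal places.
E[X_{t+1} \mid \mathcal F_t] = -1.1010

For an AR(p) model X_t = c + sum_i phi_i X_{t-i} + eps_t, the
one-step-ahead conditional mean is
  E[X_{t+1} | X_t, ...] = c + sum_i phi_i X_{t+1-i}.
Substitute known values:
  E[X_{t+1} | ...] = (-0.367) * (3) + (-0.483) * (0)
                   = -1.1010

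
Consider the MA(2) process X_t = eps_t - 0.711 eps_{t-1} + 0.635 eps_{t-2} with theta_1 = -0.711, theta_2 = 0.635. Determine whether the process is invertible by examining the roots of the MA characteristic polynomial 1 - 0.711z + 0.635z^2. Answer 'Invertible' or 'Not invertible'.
\text{Invertible}

The MA(q) characteristic polynomial is P(z) = 1 - 0.711z + 0.635z^2.
Invertibility requires all roots to lie outside the unit circle, i.e. |z| > 1 for every root.
Set 1 + (-0.711) z + (0.635) z^2 = 0, i.e. a z^2 + b z + c = 0 with a = 0.635, b = -0.711, c = 1.
Discriminant D = b^2 - 4ac = (-0.711)^2 - 4*(0.635)*1 = 0.505521 - (2.54) = -2.034479.
D < 0, so the roots are the complex-conjugate pair z = (-b +/- i sqrt(-D)) / (2a) = 0.5598 +/- 1.1231i.
For a conjugate pair |z|^2 = z * conj(z) = (product of roots) = c/a = 1/(0.635) = 1.574803, so |z| = sqrt(1.574803) = 1.2549 for both roots.
Moduli of all roots: 1.2549, 1.2549.
All moduli strictly greater than 1? Yes.
Verdict: Invertible.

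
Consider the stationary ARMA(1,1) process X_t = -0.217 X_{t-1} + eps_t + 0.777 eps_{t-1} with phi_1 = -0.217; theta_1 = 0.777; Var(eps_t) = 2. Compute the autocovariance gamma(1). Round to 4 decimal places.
\gamma(1) = 0.9772

Multiply the model equation by X_{t-k} and take expectations. With theta_0 = psi_0 = 1 and psi_j the MA(infinity) weights, this gives
  gamma(k) - sum_i phi_i gamma(k-i) = c_k,
  c_k = sigma^2 * sum_{j=k..q} theta_j psi_{j-k}   (c_k = 0 for k > q),
using gamma(-m) = gamma(m).
psi-weights needed (psi_j = theta_j + sum_i phi_i psi_{j-i}):
  psi_1 = theta_1 + phi_1 = 0.777 + (-0.217) = 0.56
Right-hand sides:
  c_0 = sigma^2 (1 + theta_1 psi_1) = 2 * (1 + (0.777)(0.56)) = 2 * 1.43512 = 2.87024
  c_1 = sigma^2 theta_1 = 2 * (0.777) = 1.554
  c_2 = 0
Equations for k = 0 and k = 1 (AR order 1):
  gamma(0) = phi_1 gamma(1) + c_0
  gamma(1) = phi_1 gamma(0) + c_1
Substituting the second into the first: gamma(0) (1 - phi_1^2) = c_0 + phi_1 c_1, so
  gamma(0) = (c_0 + phi_1 c_1) / (1 - phi_1^2) = (2.87024 + (-0.217)(1.554)) / (1 - (-0.217)^2) = 2.533022 / 0.952911 = 2.658194.
  gamma(1) = phi_1 gamma(0) + c_1 = (-0.217)(2.658194) + (1.554) = 0.977172.
Therefore gamma(1) = 0.9772 (to 4 decimal places).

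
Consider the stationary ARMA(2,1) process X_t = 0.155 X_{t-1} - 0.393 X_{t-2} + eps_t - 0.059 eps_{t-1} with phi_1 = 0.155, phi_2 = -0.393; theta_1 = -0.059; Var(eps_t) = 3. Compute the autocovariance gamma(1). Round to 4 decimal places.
\gamma(1) = 0.2688

Multiply the model equation by X_{t-k} and take expectations. With theta_0 = psi_0 = 1 and psi_j the MA(infinity) weights, this gives
  gamma(k) - sum_i phi_i gamma(k-i) = c_k,
  c_k = sigma^2 * sum_{j=k..q} theta_j psi_{j-k}   (c_k = 0 for k > q),
using gamma(-m) = gamma(m).
psi-weights needed (psi_j = theta_j + sum_i phi_i psi_{j-i}):
  psi_1 = theta_1 + phi_1 = -0.059 + (0.155) = 0.096
Right-hand sides:
  c_0 = sigma^2 (1 + theta_1 psi_1) = 3 * (1 + (-0.059)(0.096)) = 3 * 0.994336 = 2.983008
  c_1 = sigma^2 theta_1 = 3 * (-0.059) = -0.177
  c_2 = 0
Equations for k = 0, 1, 2 (AR order 2, c_2 = 0):
  (E0) gamma(0) = phi_1 gamma(1) + phi_2 gamma(2) + c_0
  (E1) gamma(1) = phi_1 gamma(0) + phi_2 gamma(1) + c_1
  (E2) gamma(2) = phi_1 gamma(1) + phi_2 gamma(0)
From (E1): gamma(1) = A gamma(0) + B with
  A = phi_1 / (1 - phi_2) = 0.155 / 1.393 = 0.111271,   B = c_1 / (1 - phi_2) = -0.177 / 1.393 = -0.127064.
Insert (E2) into (E0): gamma(0) (1 - phi_2^2) = phi_1 (1 + phi_2) gamma(1) + c_0.
  phi_1 (1 + phi_2) = (0.155)(0.607) = 0.094085,   1 - phi_2^2 = 0.845551.
Replace gamma(1) by A gamma(0) + B and collect gamma(0):
  gamma(0) [0.845551 - (0.094085)(0.111271)] = (0.094085)(-0.127064) + 2.983008
  gamma(0) * 0.835082 = 2.971053
  gamma(0) = 2.971053 / 0.835082 = 3.557798.
  gamma(1) = A gamma(0) + B = (0.111271)(3.557798) + (-0.127064) = 0.268815.
Therefore gamma(1) = 0.2688 (to 4 decimal places).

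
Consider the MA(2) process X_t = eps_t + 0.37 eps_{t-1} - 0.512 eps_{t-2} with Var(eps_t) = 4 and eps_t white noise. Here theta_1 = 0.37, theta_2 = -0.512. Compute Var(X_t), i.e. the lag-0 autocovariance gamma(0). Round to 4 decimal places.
\gamma(0) = 5.5962

For an MA(q) process X_t = eps_t + sum_i theta_i eps_{t-i} with
Var(eps_t) = sigma^2, the variance is
  gamma(0) = sigma^2 * (1 + sum_i theta_i^2).
  sum_i theta_i^2 = (0.37)^2 + (-0.512)^2 = 0.1369 + 0.262144 = 0.399044.
  gamma(0) = 4 * (1 + 0.399044) = 4 * 1.399044 = 5.596176, which rounds to 5.5962.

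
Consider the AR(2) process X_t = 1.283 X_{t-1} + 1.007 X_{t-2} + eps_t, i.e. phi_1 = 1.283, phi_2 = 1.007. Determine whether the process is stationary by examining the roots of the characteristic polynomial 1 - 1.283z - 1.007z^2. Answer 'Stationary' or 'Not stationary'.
\text{Not stationary}

The AR(p) characteristic polynomial is P(z) = 1 - 1.283z - 1.007z^2.
Stationarity requires all roots to lie outside the unit circle, i.e. |z| > 1 for every root.
Set 1 + (-1.283) z + (-1.007) z^2 = 0, i.e. a z^2 + b z + c = 0 with a = -1.007, b = -1.283, c = 1.
Discriminant D = b^2 - 4ac = (-1.283)^2 - 4*(-1.007)*1 = 1.646089 - (-4.028) = 5.674089.
D >= 0, so the roots are real: z = (-b +/- sqrt(D)) / (2a) = (1.283 +/- 2.382035) / (-2.014).
  z_1 = (1.283 + 2.382035) / (-2.014) = -1.8198,   |z_1| = 1.8198.
  z_2 = (1.283 - 2.382035) / (-2.014) = 0.5457,   |z_2| = 0.5457.
Moduli of all roots: 1.8198, 0.5457.
All moduli strictly greater than 1? No.
Verdict: Not stationary.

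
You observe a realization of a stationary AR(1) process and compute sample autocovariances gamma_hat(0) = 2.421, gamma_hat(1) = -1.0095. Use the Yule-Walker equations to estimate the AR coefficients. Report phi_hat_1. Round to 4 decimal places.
\hat\phi_{1} = -0.4170

The Yule-Walker equations for an AR(p) process read, in matrix form,
  Gamma_p phi = r_p,   with   (Gamma_p)_{ij} = gamma(|i - j|),
                       (r_p)_i = gamma(i),   i,j = 1..p.
Substitute the sample gammas (Toeplitz matrix and right-hand side of size 1):
  Gamma_p = [[2.421]]
  r_p     = [-1.0095]
With p = 1 this is the single equation gamma(0) phi_1 = gamma(1):
  phi_hat_1 = gamma(1) / gamma(0) = -1.0095 / 2.421 = -0.4170.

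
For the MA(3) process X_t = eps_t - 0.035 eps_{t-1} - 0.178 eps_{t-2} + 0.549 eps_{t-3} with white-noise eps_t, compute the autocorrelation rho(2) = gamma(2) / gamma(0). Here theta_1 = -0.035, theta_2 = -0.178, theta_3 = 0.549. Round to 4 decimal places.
\rho(2) = -0.1478

For an MA(q) process with theta_0 = 1, the autocovariance is
  gamma(k) = sigma^2 * sum_{i=0..q-k} theta_i * theta_{i+k},
and rho(k) = gamma(k) / gamma(0). Sigma^2 cancels.
  numerator   = (1)*(-0.178) + (-0.035)*(0.549) = -0.197215.
  denominator = (1)^2 + (-0.035)^2 + (-0.178)^2 + (0.549)^2 = 1.33431.
  rho(2) = -0.197215 / 1.33431 = -0.1478.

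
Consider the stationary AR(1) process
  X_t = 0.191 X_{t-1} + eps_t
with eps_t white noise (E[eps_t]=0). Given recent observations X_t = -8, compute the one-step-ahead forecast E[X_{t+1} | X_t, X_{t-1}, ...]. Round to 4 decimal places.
E[X_{t+1} \mid \mathcal F_t] = -1.5280

For an AR(p) model X_t = c + sum_i phi_i X_{t-i} + eps_t, the
one-step-ahead conditional mean is
  E[X_{t+1} | X_t, ...] = c + sum_i phi_i X_{t+1-i}.
Substitute known values:
  E[X_{t+1} | ...] = (0.191) * (-8)
                   = -1.5280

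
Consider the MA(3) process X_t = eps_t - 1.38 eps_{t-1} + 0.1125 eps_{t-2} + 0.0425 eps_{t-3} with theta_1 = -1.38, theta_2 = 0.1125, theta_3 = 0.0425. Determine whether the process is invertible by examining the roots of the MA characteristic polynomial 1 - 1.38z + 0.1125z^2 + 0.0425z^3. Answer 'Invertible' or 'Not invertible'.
\text{Not invertible}

The MA(q) characteristic polynomial is P(z) = 1 - 1.38z + 0.1125z^2 + 0.0425z^3.
Invertibility requires all roots to lie outside the unit circle, i.e. |z| > 1 for every root.
Degree 3: look for a simple real root z0 first, then factor out (1 - z/z0) and solve the remaining quadratic.
Testing z0 = 4: P(4) = 1 + (-1.38)(4) + (0.1125)(4)^2 + (0.0425)(4)^3
  = 1 + (-5.52) + (1.8) + (2.72) = 0.  So z_0 = 4 is a root, |z_0| = 4.
Divide out the factor (1 - 0.25 z) = (1 - z/z0) (since 1/z0 = 0.25):
  P(z) = (1 - 0.25 z)(1 + (-1.13) z + (-0.17) z^2)
  [check: z-coef -1.13 - (0.25) = -1.38; z^2-coef -0.17 - (0.25)(-1.13) = 0.1125; z^3-coef -(0.25)(-0.17) = 0.0425.]
Remaining roots from the quadratic factor 1 + (-1.13) z + (-0.17) z^2:
  Set 1 + (-1.13) z + (-0.17) z^2 = 0, i.e. a z^2 + b z + c = 0 with a = -0.17, b = -1.13, c = 1.
  Discriminant D = b^2 - 4ac = (-1.13)^2 - 4*(-0.17)*1 = 1.2769 - (-0.68) = 1.9569.
  D >= 0, so the roots are real: z = (-b +/- sqrt(D)) / (2a) = (1.13 +/- 1.398892) / (-0.34).
    z_1 = (1.13 + 1.398892) / (-0.34) = -7.4379,   |z_1| = 7.4379.
    z_2 = (1.13 - 1.398892) / (-0.34) = 0.7909,   |z_2| = 0.7909.
Moduli of all roots: 4.0000, 7.4379, 0.7909.
All moduli strictly greater than 1? No.
Verdict: Not invertible.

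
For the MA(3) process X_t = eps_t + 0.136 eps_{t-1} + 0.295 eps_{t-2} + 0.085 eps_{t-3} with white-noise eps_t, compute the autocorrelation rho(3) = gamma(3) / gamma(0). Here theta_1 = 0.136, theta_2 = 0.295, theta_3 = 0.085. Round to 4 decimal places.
\rho(3) = 0.0764

For an MA(q) process with theta_0 = 1, the autocovariance is
  gamma(k) = sigma^2 * sum_{i=0..q-k} theta_i * theta_{i+k},
and rho(k) = gamma(k) / gamma(0). Sigma^2 cancels.
  numerator   = (1)*(0.085) = 0.085.
  denominator = (1)^2 + (0.136)^2 + (0.295)^2 + (0.085)^2 = 1.112746.
  rho(3) = 0.085 / 1.112746 = 0.0764.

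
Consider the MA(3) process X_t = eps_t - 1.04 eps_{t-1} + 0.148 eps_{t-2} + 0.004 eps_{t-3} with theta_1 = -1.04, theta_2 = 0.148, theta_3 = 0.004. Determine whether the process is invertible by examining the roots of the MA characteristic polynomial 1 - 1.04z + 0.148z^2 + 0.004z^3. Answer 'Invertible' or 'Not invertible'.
\text{Invertible}

The MA(q) characteristic polynomial is P(z) = 1 - 1.04z + 0.148z^2 + 0.004z^3.
Invertibility requires all roots to lie outside the unit circle, i.e. |z| > 1 for every root.
Degree 3: look for a simple real root z0 first, then factor out (1 - z/z0) and solve the remaining quadratic.
Testing z0 = 5: P(5) = 1 + (-1.04)(5) + (0.148)(5)^2 + (0.004)(5)^3
  = 1 + (-5.2) + (3.7) + (0.5) = 0.  So z_0 = 5 is a root, |z_0| = 5.
Divide out the factor (1 - 0.2 z) = (1 - z/z0) (since 1/z0 = 0.2):
  P(z) = (1 - 0.2 z)(1 + (-0.84) z + (-0.02) z^2)
  [check: z-coef -0.84 - (0.2) = -1.04; z^2-coef -0.02 - (0.2)(-0.84) = 0.148; z^3-coef -(0.2)(-0.02) = 0.004.]
Remaining roots from the quadratic factor 1 + (-0.84) z + (-0.02) z^2:
  Set 1 + (-0.84) z + (-0.02) z^2 = 0, i.e. a z^2 + b z + c = 0 with a = -0.02, b = -0.84, c = 1.
  Discriminant D = b^2 - 4ac = (-0.84)^2 - 4*(-0.02)*1 = 0.7056 - (-0.08) = 0.7856.
  D >= 0, so the roots are real: z = (-b +/- sqrt(D)) / (2a) = (0.84 +/- 0.886341) / (-0.04).
    z_1 = (0.84 + 0.886341) / (-0.04) = -43.1585,   |z_1| = 43.1585.
    z_2 = (0.84 - 0.886341) / (-0.04) = 1.1585,   |z_2| = 1.1585.
Moduli of all roots: 5.0000, 43.1585, 1.1585.
All moduli strictly greater than 1? Yes.
Verdict: Invertible.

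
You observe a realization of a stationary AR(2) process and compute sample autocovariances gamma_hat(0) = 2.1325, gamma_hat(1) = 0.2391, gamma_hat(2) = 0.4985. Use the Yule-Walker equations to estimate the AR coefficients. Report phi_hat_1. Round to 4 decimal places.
\hat\phi_{1} = 0.0870

The Yule-Walker equations for an AR(p) process read, in matrix form,
  Gamma_p phi = r_p,   with   (Gamma_p)_{ij} = gamma(|i - j|),
                       (r_p)_i = gamma(i),   i,j = 1..p.
Substitute the sample gammas (Toeplitz matrix and right-hand side of size 2):
  Gamma_p = [[2.1325, 0.2391], [0.2391, 2.1325]]
  r_p     = [0.2391, 0.4985]
Written out:
  2.1325 phi_1 + 0.2391 phi_2 = 0.2391
  0.2391 phi_1 + 2.1325 phi_2 = 0.4985
Solve by Cramer's rule:
  det = gamma(0)^2 - gamma(1)^2 = (2.1325)^2 - (0.2391)^2 = 4.54755625 - 0.05716881 = 4.49038744
  phi_hat_1 = [gamma(1) gamma(0) - gamma(1) gamma(2)] / det = [(0.2391)(2.1325) - (0.2391)(0.4985)] / 4.49038744 = 0.3906894 / 4.49038744 = 0.087
  phi_hat_2 = [gamma(0) gamma(2) - gamma(1)^2] / det = [(2.1325)(0.4985) - (0.2391)^2] / 4.49038744 = 1.00588244 / 4.49038744 = 0.224
So phi_hat = [0.0870, 0.2240].
Therefore phi_hat_1 = 0.0870.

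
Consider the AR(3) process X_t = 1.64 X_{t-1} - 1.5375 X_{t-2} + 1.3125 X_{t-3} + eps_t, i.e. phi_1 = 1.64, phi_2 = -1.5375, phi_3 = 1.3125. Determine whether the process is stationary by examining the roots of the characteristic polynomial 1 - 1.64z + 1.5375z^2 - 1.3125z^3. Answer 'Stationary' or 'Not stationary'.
\text{Not stationary}

The AR(p) characteristic polynomial is P(z) = 1 - 1.64z + 1.5375z^2 - 1.3125z^3.
Stationarity requires all roots to lie outside the unit circle, i.e. |z| > 1 for every root.
Degree 3: look for a simple real root z0 first, then factor out (1 - z/z0) and solve the remaining quadratic.
Testing z0 = 0.8: P(0.8) = 1 + (-1.64)(0.8) + (1.5375)(0.8)^2 + (-1.3125)(0.8)^3
  = 1 + (-1.312) + (0.984) + (-0.672) = 0.  So z_0 = 0.8 is a root, |z_0| = 0.8.
Divide out the factor (1 - 1.25 z) = (1 - z/z0) (since 1/z0 = 1.25):
  P(z) = (1 - 1.25 z)(1 + (-0.39) z + (1.05) z^2)
  [check: z-coef -0.39 - (1.25) = -1.64; z^2-coef 1.05 - (1.25)(-0.39) = 1.5375; z^3-coef -(1.25)(1.05) = -1.3125.]
Remaining roots from the quadratic factor 1 + (-0.39) z + (1.05) z^2:
  Set 1 + (-0.39) z + (1.05) z^2 = 0, i.e. a z^2 + b z + c = 0 with a = 1.05, b = -0.39, c = 1.
  Discriminant D = b^2 - 4ac = (-0.39)^2 - 4*(1.05)*1 = 0.1521 - (4.2) = -4.0479.
  D < 0, so the roots are the complex-conjugate pair z = (-b +/- i sqrt(-D)) / (2a) = 0.1857 +/- 0.9581i.
  For a conjugate pair |z|^2 = z * conj(z) = (product of roots) = c/a = 1/(1.05) = 0.952381, so |z| = sqrt(0.952381) = 0.9759 for both roots.
Moduli of all roots: 0.8000, 0.9759, 0.9759.
All moduli strictly greater than 1? No.
Verdict: Not stationary.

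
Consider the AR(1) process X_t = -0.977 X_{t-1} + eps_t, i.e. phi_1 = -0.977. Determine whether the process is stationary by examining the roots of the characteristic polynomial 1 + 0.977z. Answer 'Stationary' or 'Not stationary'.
\text{Stationary}

The AR(p) characteristic polynomial is P(z) = 1 + 0.977z.
Stationarity requires all roots to lie outside the unit circle, i.e. |z| > 1 for every root.
This is linear in z: 1 + (0.977) z = 0  =>  z = -1/(0.977) = -1.023541,  |z| = 1.023541.
Moduli of all roots: 1.0235.
All moduli strictly greater than 1? Yes.
Verdict: Stationary.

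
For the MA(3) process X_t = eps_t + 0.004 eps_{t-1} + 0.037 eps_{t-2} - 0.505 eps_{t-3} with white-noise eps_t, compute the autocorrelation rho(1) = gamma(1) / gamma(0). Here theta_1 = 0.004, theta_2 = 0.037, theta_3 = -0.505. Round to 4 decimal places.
\rho(1) = -0.0116

For an MA(q) process with theta_0 = 1, the autocovariance is
  gamma(k) = sigma^2 * sum_{i=0..q-k} theta_i * theta_{i+k},
and rho(k) = gamma(k) / gamma(0). Sigma^2 cancels.
  numerator   = (1)*(0.004) + (0.004)*(0.037) + (0.037)*(-0.505) = -0.014537.
  denominator = (1)^2 + (0.004)^2 + (0.037)^2 + (-0.505)^2 = 1.25641.
  rho(1) = -0.014537 / 1.25641 = -0.0116.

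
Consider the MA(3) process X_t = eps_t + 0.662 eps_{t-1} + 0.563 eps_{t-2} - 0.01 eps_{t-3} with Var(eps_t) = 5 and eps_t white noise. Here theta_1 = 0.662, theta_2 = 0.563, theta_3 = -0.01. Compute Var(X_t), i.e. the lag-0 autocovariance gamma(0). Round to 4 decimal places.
\gamma(0) = 8.7766

For an MA(q) process X_t = eps_t + sum_i theta_i eps_{t-i} with
Var(eps_t) = sigma^2, the variance is
  gamma(0) = sigma^2 * (1 + sum_i theta_i^2).
  sum_i theta_i^2 = (0.662)^2 + (0.563)^2 + (-0.01)^2 = 0.438244 + 0.316969 + 0.0001 = 0.755313.
  gamma(0) = 5 * (1 + 0.755313) = 5 * 1.755313 = 8.776565, which rounds to 8.7766.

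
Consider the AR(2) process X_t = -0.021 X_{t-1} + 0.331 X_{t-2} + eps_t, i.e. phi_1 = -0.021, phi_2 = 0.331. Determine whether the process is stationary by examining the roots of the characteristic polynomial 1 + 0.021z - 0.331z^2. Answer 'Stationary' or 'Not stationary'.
\text{Stationary}

The AR(p) characteristic polynomial is P(z) = 1 + 0.021z - 0.331z^2.
Stationarity requires all roots to lie outside the unit circle, i.e. |z| > 1 for every root.
Set 1 + (0.021) z + (-0.331) z^2 = 0, i.e. a z^2 + b z + c = 0 with a = -0.331, b = 0.021, c = 1.
Discriminant D = b^2 - 4ac = (0.021)^2 - 4*(-0.331)*1 = 0.000441 - (-1.324) = 1.324441.
D >= 0, so the roots are real: z = (-b +/- sqrt(D)) / (2a) = (-0.021 +/- 1.150844) / (-0.662).
  z_1 = (-0.021 + 1.150844) / (-0.662) = -1.7067,   |z_1| = 1.7067.
  z_2 = (-0.021 - 1.150844) / (-0.662) = 1.7702,   |z_2| = 1.7702.
Moduli of all roots: 1.7067, 1.7702.
All moduli strictly greater than 1? Yes.
Verdict: Stationary.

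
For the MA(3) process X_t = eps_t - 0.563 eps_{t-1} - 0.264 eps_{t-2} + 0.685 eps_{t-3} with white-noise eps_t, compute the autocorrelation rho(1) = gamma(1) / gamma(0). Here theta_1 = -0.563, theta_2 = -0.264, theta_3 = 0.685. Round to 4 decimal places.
\rho(1) = -0.3207

For an MA(q) process with theta_0 = 1, the autocovariance is
  gamma(k) = sigma^2 * sum_{i=0..q-k} theta_i * theta_{i+k},
and rho(k) = gamma(k) / gamma(0). Sigma^2 cancels.
  numerator   = (1)*(-0.563) + (-0.563)*(-0.264) + (-0.264)*(0.685) = -0.595208.
  denominator = (1)^2 + (-0.563)^2 + (-0.264)^2 + (0.685)^2 = 1.85589.
  rho(1) = -0.595208 / 1.85589 = -0.3207.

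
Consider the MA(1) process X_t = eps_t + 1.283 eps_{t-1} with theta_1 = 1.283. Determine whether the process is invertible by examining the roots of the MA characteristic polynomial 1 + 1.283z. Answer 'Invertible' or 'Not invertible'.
\text{Not invertible}

The MA(q) characteristic polynomial is P(z) = 1 + 1.283z.
Invertibility requires all roots to lie outside the unit circle, i.e. |z| > 1 for every root.
This is linear in z: 1 + (1.283) z = 0  =>  z = -1/(1.283) = -0.779423,  |z| = 0.779423.
Moduli of all roots: 0.7794.
All moduli strictly greater than 1? No.
Verdict: Not invertible.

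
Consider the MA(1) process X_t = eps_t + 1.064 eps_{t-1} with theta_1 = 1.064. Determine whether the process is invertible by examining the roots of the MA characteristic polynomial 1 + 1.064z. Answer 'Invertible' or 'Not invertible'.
\text{Not invertible}

The MA(q) characteristic polynomial is P(z) = 1 + 1.064z.
Invertibility requires all roots to lie outside the unit circle, i.e. |z| > 1 for every root.
This is linear in z: 1 + (1.064) z = 0  =>  z = -1/(1.064) = -0.93985,  |z| = 0.93985.
Moduli of all roots: 0.9398.
All moduli strictly greater than 1? No.
Verdict: Not invertible.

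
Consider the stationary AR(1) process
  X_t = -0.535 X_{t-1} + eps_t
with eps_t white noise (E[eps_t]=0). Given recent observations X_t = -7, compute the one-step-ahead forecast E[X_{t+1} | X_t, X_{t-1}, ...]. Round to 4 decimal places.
E[X_{t+1} \mid \mathcal F_t] = 3.7450

For an AR(p) model X_t = c + sum_i phi_i X_{t-i} + eps_t, the
one-step-ahead conditional mean is
  E[X_{t+1} | X_t, ...] = c + sum_i phi_i X_{t+1-i}.
Substitute known values:
  E[X_{t+1} | ...] = (-0.535) * (-7)
                   = 3.7450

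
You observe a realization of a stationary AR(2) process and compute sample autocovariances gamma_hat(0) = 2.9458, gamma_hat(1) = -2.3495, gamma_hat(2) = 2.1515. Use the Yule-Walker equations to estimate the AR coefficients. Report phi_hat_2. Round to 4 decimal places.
\hat\phi_{2} = 0.2590

The Yule-Walker equations for an AR(p) process read, in matrix form,
  Gamma_p phi = r_p,   with   (Gamma_p)_{ij} = gamma(|i - j|),
                       (r_p)_i = gamma(i),   i,j = 1..p.
Substitute the sample gammas (Toeplitz matrix and right-hand side of size 2):
  Gamma_p = [[2.9458, -2.3495], [-2.3495, 2.9458]]
  r_p     = [-2.3495, 2.1515]
Written out:
  2.9458 phi_1 - 2.3495 phi_2 = -2.3495
  -2.3495 phi_1 + 2.9458 phi_2 = 2.1515
Solve by Cramer's rule:
  det = gamma(0)^2 - gamma(1)^2 = (2.9458)^2 - (-2.3495)^2 = 8.67773764 - 5.52015025 = 3.15758739
  phi_hat_1 = [gamma(1) gamma(0) - gamma(1) gamma(2)] / det = [(-2.3495)(2.9458) - (-2.3495)(2.1515)] / 3.15758739 = -1.86620785 / 3.15758739 = -0.591
  phi_hat_2 = [gamma(0) gamma(2) - gamma(1)^2] / det = [(2.9458)(2.1515) - (-2.3495)^2] / 3.15758739 = 0.81773845 / 3.15758739 = 0.259
So phi_hat = [-0.5910, 0.2590].
Therefore phi_hat_2 = 0.2590.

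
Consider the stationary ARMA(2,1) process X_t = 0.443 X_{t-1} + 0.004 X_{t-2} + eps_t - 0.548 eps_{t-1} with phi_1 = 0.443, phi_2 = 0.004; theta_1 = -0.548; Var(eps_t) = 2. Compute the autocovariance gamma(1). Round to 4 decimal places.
\gamma(1) = -0.1990

Multiply the model equation by X_{t-k} and take expectations. With theta_0 = psi_0 = 1 and psi_j the MA(infinity) weights, this gives
  gamma(k) - sum_i phi_i gamma(k-i) = c_k,
  c_k = sigma^2 * sum_{j=k..q} theta_j psi_{j-k}   (c_k = 0 for k > q),
using gamma(-m) = gamma(m).
psi-weights needed (psi_j = theta_j + sum_i phi_i psi_{j-i}):
  psi_1 = theta_1 + phi_1 = -0.548 + (0.443) = -0.105
Right-hand sides:
  c_0 = sigma^2 (1 + theta_1 psi_1) = 2 * (1 + (-0.548)(-0.105)) = 2 * 1.05754 = 2.11508
  c_1 = sigma^2 theta_1 = 2 * (-0.548) = -1.096
  c_2 = 0
Equations for k = 0, 1, 2 (AR order 2, c_2 = 0):
  (E0) gamma(0) = phi_1 gamma(1) + phi_2 gamma(2) + c_0
  (E1) gamma(1) = phi_1 gamma(0) + phi_2 gamma(1) + c_1
  (E2) gamma(2) = phi_1 gamma(1) + phi_2 gamma(0)
From (E1): gamma(1) = A gamma(0) + B with
  A = phi_1 / (1 - phi_2) = 0.443 / 0.996 = 0.444779,   B = c_1 / (1 - phi_2) = -1.096 / 0.996 = -1.100402.
Insert (E2) into (E0): gamma(0) (1 - phi_2^2) = phi_1 (1 + phi_2) gamma(1) + c_0.
  phi_1 (1 + phi_2) = (0.443)(1.004) = 0.444772,   1 - phi_2^2 = 0.999984.
Replace gamma(1) by A gamma(0) + B and collect gamma(0):
  gamma(0) [0.999984 - (0.444772)(0.444779)] = (0.444772)(-1.100402) + 2.11508
  gamma(0) * 0.802159 = 1.625652
  gamma(0) = 1.625652 / 0.802159 = 2.026597.
  gamma(1) = A gamma(0) + B = (0.444779)(2.026597) + (-1.100402) = -0.199014.
Therefore gamma(1) = -0.1990 (to 4 decimal places).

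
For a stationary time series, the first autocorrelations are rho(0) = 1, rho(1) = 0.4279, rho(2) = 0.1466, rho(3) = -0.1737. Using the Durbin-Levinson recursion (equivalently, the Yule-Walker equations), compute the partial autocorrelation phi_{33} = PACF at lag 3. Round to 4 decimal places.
\phi_{33} = -0.2700

The PACF at lag k is phi_{kk}, the last component of the solution
to the Yule-Walker system G_k phi = r_k where
  (G_k)_{ij} = rho(|i - j|), (r_k)_i = rho(i), i,j = 1..k.
Equivalently, Durbin-Levinson gives phi_{kk} iteratively:
  phi_{11} = rho(1)
  phi_{kk} = [rho(k) - sum_{j=1..k-1} phi_{k-1,j} rho(k-j)]
            / [1 - sum_{j=1..k-1} phi_{k-1,j} rho(j)],
  phi_{k,j} = phi_{k-1,j} - phi_{kk} phi_{k-1,k-j},  j = 1..k-1.
Step k = 1:
  phi_11 = rho(1) = 0.4279.
Step k = 2:
  phi_22 = [rho(2) - phi_11 rho(1)] / [1 - phi_11 rho(1)] = [0.1466 - (0.4279)(0.4279)] / [1 - (0.4279)(0.4279)]
         = -0.03649841 / 0.81690159 = -0.044679.
  Update: phi_21 = phi_11 - phi_22 phi_11 = 0.4279 - (-0.044679)(0.4279) = 0.447018.
Step k = 3:
  phi_33 = [rho(3) - phi_21 rho(2) - phi_22 rho(1)] / [1 - phi_21 rho(1) - phi_22 rho(2)]
    numerator   = -0.1737 - (0.447018)(0.1466) - (-0.044679)(0.4279) = -0.22011469
    denominator = 1 - (0.447018)(0.4279) - (-0.044679)(0.1466) = 0.81527087
  phi_33 = -0.22011469 / 0.81527087 = -0.27.
Therefore phi_{33} = -0.2700.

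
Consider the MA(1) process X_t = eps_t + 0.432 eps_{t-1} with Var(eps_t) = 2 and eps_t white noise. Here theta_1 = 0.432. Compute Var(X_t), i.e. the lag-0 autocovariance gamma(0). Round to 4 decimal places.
\gamma(0) = 2.3732

For an MA(q) process X_t = eps_t + sum_i theta_i eps_{t-i} with
Var(eps_t) = sigma^2, the variance is
  gamma(0) = sigma^2 * (1 + sum_i theta_i^2).
  sum_i theta_i^2 = (0.432)^2 = 0.186624.
  gamma(0) = 2 * (1 + 0.186624) = 2 * 1.186624 = 2.373248, which rounds to 2.3732.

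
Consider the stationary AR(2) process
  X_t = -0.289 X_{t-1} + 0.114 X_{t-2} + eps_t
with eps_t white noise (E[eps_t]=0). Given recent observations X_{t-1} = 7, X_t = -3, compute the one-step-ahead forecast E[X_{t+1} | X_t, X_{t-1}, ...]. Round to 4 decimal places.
E[X_{t+1} \mid \mathcal F_t] = 1.6650

For an AR(p) model X_t = c + sum_i phi_i X_{t-i} + eps_t, the
one-step-ahead conditional mean is
  E[X_{t+1} | X_t, ...] = c + sum_i phi_i X_{t+1-i}.
Substitute known values:
  E[X_{t+1} | ...] = (-0.289) * (-3) + (0.114) * (7)
                   = 1.6650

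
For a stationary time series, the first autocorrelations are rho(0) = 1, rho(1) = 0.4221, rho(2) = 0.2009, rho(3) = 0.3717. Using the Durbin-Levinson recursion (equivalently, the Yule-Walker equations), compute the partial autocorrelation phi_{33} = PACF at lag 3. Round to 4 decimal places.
\phi_{33} = 0.3380

The PACF at lag k is phi_{kk}, the last component of the solution
to the Yule-Walker system G_k phi = r_k where
  (G_k)_{ij} = rho(|i - j|), (r_k)_i = rho(i), i,j = 1..k.
Equivalently, Durbin-Levinson gives phi_{kk} iteratively:
  phi_{11} = rho(1)
  phi_{kk} = [rho(k) - sum_{j=1..k-1} phi_{k-1,j} rho(k-j)]
            / [1 - sum_{j=1..k-1} phi_{k-1,j} rho(j)],
  phi_{k,j} = phi_{k-1,j} - phi_{kk} phi_{k-1,k-j},  j = 1..k-1.
Step k = 1:
  phi_11 = rho(1) = 0.4221.
Step k = 2:
  phi_22 = [rho(2) - phi_11 rho(1)] / [1 - phi_11 rho(1)] = [0.2009 - (0.4221)(0.4221)] / [1 - (0.4221)(0.4221)]
         = 0.02273159 / 0.82183159 = 0.02766.
  Update: phi_21 = phi_11 - phi_22 phi_11 = 0.4221 - (0.02766)(0.4221) = 0.410425.
Step k = 3:
  phi_33 = [rho(3) - phi_21 rho(2) - phi_22 rho(1)] / [1 - phi_21 rho(1) - phi_22 rho(2)]
    numerator   = 0.3717 - (0.410425)(0.2009) - (0.02766)(0.4221) = 0.2775705
    denominator = 1 - (0.410425)(0.4221) - (0.02766)(0.2009) = 0.82120284
  phi_33 = 0.2775705 / 0.82120284 = 0.338.
Therefore phi_{33} = 0.3380.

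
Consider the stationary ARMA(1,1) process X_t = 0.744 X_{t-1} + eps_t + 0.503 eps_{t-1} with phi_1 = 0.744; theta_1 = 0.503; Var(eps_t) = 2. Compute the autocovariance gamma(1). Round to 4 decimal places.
\gamma(1) = 7.6766

Multiply the model equation by X_{t-k} and take expectations. With theta_0 = psi_0 = 1 and psi_j the MA(infinity) weights, this gives
  gamma(k) - sum_i phi_i gamma(k-i) = c_k,
  c_k = sigma^2 * sum_{j=k..q} theta_j psi_{j-k}   (c_k = 0 for k > q),
using gamma(-m) = gamma(m).
psi-weights needed (psi_j = theta_j + sum_i phi_i psi_{j-i}):
  psi_1 = theta_1 + phi_1 = 0.503 + (0.744) = 1.247
Right-hand sides:
  c_0 = sigma^2 (1 + theta_1 psi_1) = 2 * (1 + (0.503)(1.247)) = 2 * 1.627241 = 3.254482
  c_1 = sigma^2 theta_1 = 2 * (0.503) = 1.006
  c_2 = 0
Equations for k = 0 and k = 1 (AR order 1):
  gamma(0) = phi_1 gamma(1) + c_0
  gamma(1) = phi_1 gamma(0) + c_1
Substituting the second into the first: gamma(0) (1 - phi_1^2) = c_0 + phi_1 c_1, so
  gamma(0) = (c_0 + phi_1 c_1) / (1 - phi_1^2) = (3.254482 + (0.744)(1.006)) / (1 - (0.744)^2) = 4.002946 / 0.446464 = 8.965888.
  gamma(1) = phi_1 gamma(0) + c_1 = (0.744)(8.965888) + (1.006) = 7.67662.
Therefore gamma(1) = 7.6766 (to 4 decimal places).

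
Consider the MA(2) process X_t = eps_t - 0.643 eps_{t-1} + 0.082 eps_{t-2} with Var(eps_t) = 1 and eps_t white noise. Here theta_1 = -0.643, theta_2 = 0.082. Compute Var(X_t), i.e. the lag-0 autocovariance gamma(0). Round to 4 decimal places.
\gamma(0) = 1.4202

For an MA(q) process X_t = eps_t + sum_i theta_i eps_{t-i} with
Var(eps_t) = sigma^2, the variance is
  gamma(0) = sigma^2 * (1 + sum_i theta_i^2).
  sum_i theta_i^2 = (-0.643)^2 + (0.082)^2 = 0.413449 + 0.006724 = 0.420173.
  gamma(0) = 1 * (1 + 0.420173) = 1 * 1.420173 = 1.420173, which rounds to 1.4202.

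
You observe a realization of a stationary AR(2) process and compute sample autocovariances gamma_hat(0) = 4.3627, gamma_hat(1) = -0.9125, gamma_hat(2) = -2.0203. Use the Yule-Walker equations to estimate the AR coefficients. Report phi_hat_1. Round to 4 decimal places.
\hat\phi_{1} = -0.3200

The Yule-Walker equations for an AR(p) process read, in matrix form,
  Gamma_p phi = r_p,   with   (Gamma_p)_{ij} = gamma(|i - j|),
                       (r_p)_i = gamma(i),   i,j = 1..p.
Substitute the sample gammas (Toeplitz matrix and right-hand side of size 2):
  Gamma_p = [[4.3627, -0.9125], [-0.9125, 4.3627]]
  r_p     = [-0.9125, -2.0203]
Written out:
  4.3627 phi_1 - 0.9125 phi_2 = -0.9125
  -0.9125 phi_1 + 4.3627 phi_2 = -2.0203
Solve by Cramer's rule:
  det = gamma(0)^2 - gamma(1)^2 = (4.3627)^2 - (-0.9125)^2 = 19.03315129 - 0.83265625 = 18.20049504
  phi_hat_1 = [gamma(1) gamma(0) - gamma(1) gamma(2)] / det = [(-0.9125)(4.3627) - (-0.9125)(-2.0203)] / 18.20049504 = -5.8244875 / 18.20049504 = -0.32
  phi_hat_2 = [gamma(0) gamma(2) - gamma(1)^2] / det = [(4.3627)(-2.0203) - (-0.9125)^2] / 18.20049504 = -9.64661906 / 18.20049504 = -0.53
So phi_hat = [-0.3200, -0.5300].
Therefore phi_hat_1 = -0.3200.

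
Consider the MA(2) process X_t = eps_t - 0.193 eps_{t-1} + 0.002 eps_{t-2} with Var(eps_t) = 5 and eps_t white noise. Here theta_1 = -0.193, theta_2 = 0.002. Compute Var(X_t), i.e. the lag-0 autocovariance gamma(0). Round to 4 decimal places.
\gamma(0) = 5.1863

For an MA(q) process X_t = eps_t + sum_i theta_i eps_{t-i} with
Var(eps_t) = sigma^2, the variance is
  gamma(0) = sigma^2 * (1 + sum_i theta_i^2).
  sum_i theta_i^2 = (-0.193)^2 + (0.002)^2 = 0.037249 + 0.000004 = 0.037253.
  gamma(0) = 5 * (1 + 0.037253) = 5 * 1.037253 = 5.186265, which rounds to 5.1863.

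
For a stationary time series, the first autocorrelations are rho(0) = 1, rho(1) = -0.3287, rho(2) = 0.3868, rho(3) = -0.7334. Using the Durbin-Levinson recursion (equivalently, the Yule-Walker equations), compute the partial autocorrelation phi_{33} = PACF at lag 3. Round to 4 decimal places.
\phi_{33} = -0.6750

The PACF at lag k is phi_{kk}, the last component of the solution
to the Yule-Walker system G_k phi = r_k where
  (G_k)_{ij} = rho(|i - j|), (r_k)_i = rho(i), i,j = 1..k.
Equivalently, Durbin-Levinson gives phi_{kk} iteratively:
  phi_{11} = rho(1)
  phi_{kk} = [rho(k) - sum_{j=1..k-1} phi_{k-1,j} rho(k-j)]
            / [1 - sum_{j=1..k-1} phi_{k-1,j} rho(j)],
  phi_{k,j} = phi_{k-1,j} - phi_{kk} phi_{k-1,k-j},  j = 1..k-1.
Step k = 1:
  phi_11 = rho(1) = -0.3287.
Step k = 2:
  phi_22 = [rho(2) - phi_11 rho(1)] / [1 - phi_11 rho(1)] = [0.3868 - (-0.3287)(-0.3287)] / [1 - (-0.3287)(-0.3287)]
         = 0.27875631 / 0.89195631 = 0.312522.
  Update: phi_21 = phi_11 - phi_22 phi_11 = -0.3287 - (0.312522)(-0.3287) = -0.225974.
Step k = 3:
  phi_33 = [rho(3) - phi_21 rho(2) - phi_22 rho(1)] / [1 - phi_21 rho(1) - phi_22 rho(2)]
    numerator   = -0.7334 - (-0.225974)(0.3868) - (0.312522)(-0.3287) = -0.54326719
    denominator = 1 - (-0.225974)(-0.3287) - (0.312522)(0.3868) = 0.80483872
  phi_33 = -0.54326719 / 0.80483872 = -0.675.
Therefore phi_{33} = -0.6750.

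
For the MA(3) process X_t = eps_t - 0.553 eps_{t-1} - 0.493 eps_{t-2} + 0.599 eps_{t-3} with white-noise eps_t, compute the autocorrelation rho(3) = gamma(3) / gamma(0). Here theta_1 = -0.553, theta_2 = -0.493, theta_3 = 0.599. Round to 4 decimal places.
\rho(3) = 0.3140

For an MA(q) process with theta_0 = 1, the autocovariance is
  gamma(k) = sigma^2 * sum_{i=0..q-k} theta_i * theta_{i+k},
and rho(k) = gamma(k) / gamma(0). Sigma^2 cancels.
  numerator   = (1)*(0.599) = 0.599.
  denominator = (1)^2 + (-0.553)^2 + (-0.493)^2 + (0.599)^2 = 1.907659.
  rho(3) = 0.599 / 1.907659 = 0.3140.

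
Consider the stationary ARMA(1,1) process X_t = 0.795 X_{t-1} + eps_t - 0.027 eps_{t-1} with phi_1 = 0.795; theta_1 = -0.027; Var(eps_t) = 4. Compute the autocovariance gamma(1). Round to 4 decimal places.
\gamma(1) = 8.1692

Multiply the model equation by X_{t-k} and take expectations. With theta_0 = psi_0 = 1 and psi_j the MA(infinity) weights, this gives
  gamma(k) - sum_i phi_i gamma(k-i) = c_k,
  c_k = sigma^2 * sum_{j=k..q} theta_j psi_{j-k}   (c_k = 0 for k > q),
using gamma(-m) = gamma(m).
psi-weights needed (psi_j = theta_j + sum_i phi_i psi_{j-i}):
  psi_1 = theta_1 + phi_1 = -0.027 + (0.795) = 0.768
Right-hand sides:
  c_0 = sigma^2 (1 + theta_1 psi_1) = 4 * (1 + (-0.027)(0.768)) = 4 * 0.979264 = 3.917056
  c_1 = sigma^2 theta_1 = 4 * (-0.027) = -0.108
  c_2 = 0
Equations for k = 0 and k = 1 (AR order 1):
  gamma(0) = phi_1 gamma(1) + c_0
  gamma(1) = phi_1 gamma(0) + c_1
Substituting the second into the first: gamma(0) (1 - phi_1^2) = c_0 + phi_1 c_1, so
  gamma(0) = (c_0 + phi_1 c_1) / (1 - phi_1^2) = (3.917056 + (0.795)(-0.108)) / (1 - (0.795)^2) = 3.831196 / 0.367975 = 10.411566.
  gamma(1) = phi_1 gamma(0) + c_1 = (0.795)(10.411566) + (-0.108) = 8.169195.
Therefore gamma(1) = 8.1692 (to 4 decimal places).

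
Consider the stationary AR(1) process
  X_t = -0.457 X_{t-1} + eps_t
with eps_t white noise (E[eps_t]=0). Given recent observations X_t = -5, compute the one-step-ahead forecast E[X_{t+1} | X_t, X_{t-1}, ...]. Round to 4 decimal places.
E[X_{t+1} \mid \mathcal F_t] = 2.2850

For an AR(p) model X_t = c + sum_i phi_i X_{t-i} + eps_t, the
one-step-ahead conditional mean is
  E[X_{t+1} | X_t, ...] = c + sum_i phi_i X_{t+1-i}.
Substitute known values:
  E[X_{t+1} | ...] = (-0.457) * (-5)
                   = 2.2850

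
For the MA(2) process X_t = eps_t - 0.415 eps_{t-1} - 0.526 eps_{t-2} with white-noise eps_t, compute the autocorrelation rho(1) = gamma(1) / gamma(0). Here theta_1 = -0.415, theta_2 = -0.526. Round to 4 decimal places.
\rho(1) = -0.1358

For an MA(q) process with theta_0 = 1, the autocovariance is
  gamma(k) = sigma^2 * sum_{i=0..q-k} theta_i * theta_{i+k},
and rho(k) = gamma(k) / gamma(0). Sigma^2 cancels.
  numerator   = (1)*(-0.415) + (-0.415)*(-0.526) = -0.19671.
  denominator = (1)^2 + (-0.415)^2 + (-0.526)^2 = 1.448901.
  rho(1) = -0.19671 / 1.448901 = -0.1358.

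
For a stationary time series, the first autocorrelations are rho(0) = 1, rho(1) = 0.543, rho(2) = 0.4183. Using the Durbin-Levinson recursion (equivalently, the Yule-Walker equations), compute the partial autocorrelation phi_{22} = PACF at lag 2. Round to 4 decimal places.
\phi_{22} = 0.1751

The PACF at lag k is phi_{kk}, the last component of the solution
to the Yule-Walker system G_k phi = r_k where
  (G_k)_{ij} = rho(|i - j|), (r_k)_i = rho(i), i,j = 1..k.
Equivalently, Durbin-Levinson gives phi_{kk} iteratively:
  phi_{11} = rho(1)
  phi_{kk} = [rho(k) - sum_{j=1..k-1} phi_{k-1,j} rho(k-j)]
            / [1 - sum_{j=1..k-1} phi_{k-1,j} rho(j)],
  phi_{k,j} = phi_{k-1,j} - phi_{kk} phi_{k-1,k-j},  j = 1..k-1.
Step k = 1:
  phi_11 = rho(1) = 0.543.
Step k = 2:
  phi_22 = [rho(2) - phi_11 rho(1)] / [1 - phi_11 rho(1)] = [0.4183 - (0.543)(0.543)] / [1 - (0.543)(0.543)]
         = 0.123451 / 0.705151 = 0.1751.
Therefore phi_{22} = 0.1751.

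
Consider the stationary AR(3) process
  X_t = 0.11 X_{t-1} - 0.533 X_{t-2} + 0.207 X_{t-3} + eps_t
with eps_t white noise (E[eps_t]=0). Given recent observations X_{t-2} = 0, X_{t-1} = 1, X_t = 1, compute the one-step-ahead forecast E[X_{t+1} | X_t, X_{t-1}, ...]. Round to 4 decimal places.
E[X_{t+1} \mid \mathcal F_t] = -0.4230

For an AR(p) model X_t = c + sum_i phi_i X_{t-i} + eps_t, the
one-step-ahead conditional mean is
  E[X_{t+1} | X_t, ...] = c + sum_i phi_i X_{t+1-i}.
Substitute known values:
  E[X_{t+1} | ...] = (0.11) * (1) + (-0.533) * (1) + (0.207) * (0)
                   = -0.4230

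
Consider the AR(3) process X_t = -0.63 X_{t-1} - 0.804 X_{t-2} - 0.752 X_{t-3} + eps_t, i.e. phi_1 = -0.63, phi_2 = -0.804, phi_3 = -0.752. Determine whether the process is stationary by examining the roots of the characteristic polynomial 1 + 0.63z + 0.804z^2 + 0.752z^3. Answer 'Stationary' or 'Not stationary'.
\text{Stationary}

The AR(p) characteristic polynomial is P(z) = 1 + 0.63z + 0.804z^2 + 0.752z^3.
Stationarity requires all roots to lie outside the unit circle, i.e. |z| > 1 for every root.
Degree 3: look for a simple real root z0 first, then factor out (1 - z/z0) and solve the remaining quadratic.
Testing z0 = -1.25: P(-1.25) = 1 + (0.63)(-1.25) + (0.804)(-1.25)^2 + (0.752)(-1.25)^3
  = 1 + (-0.7875) + (1.25625) + (-1.46875) = 0.  So z_0 = -1.25 is a root, |z_0| = 1.25.
Divide out the factor (1 + 0.8 z) = (1 - z/z0) (since 1/z0 = -0.8):
  P(z) = (1 + 0.8 z)(1 + (-0.17) z + (0.94) z^2)
  [check: z-coef -0.17 - (-0.8) = 0.63; z^2-coef 0.94 - (-0.8)(-0.17) = 0.804; z^3-coef -(-0.8)(0.94) = 0.752.]
Remaining roots from the quadratic factor 1 + (-0.17) z + (0.94) z^2:
  Set 1 + (-0.17) z + (0.94) z^2 = 0, i.e. a z^2 + b z + c = 0 with a = 0.94, b = -0.17, c = 1.
  Discriminant D = b^2 - 4ac = (-0.17)^2 - 4*(0.94)*1 = 0.0289 - (3.76) = -3.7311.
  D < 0, so the roots are the complex-conjugate pair z = (-b +/- i sqrt(-D)) / (2a) = 0.0904 +/- 1.0274i.
  For a conjugate pair |z|^2 = z * conj(z) = (product of roots) = c/a = 1/(0.94) = 1.06383, so |z| = sqrt(1.06383) = 1.0314 for both roots.
Moduli of all roots: 1.2500, 1.0314, 1.0314.
All moduli strictly greater than 1? Yes.
Verdict: Stationary.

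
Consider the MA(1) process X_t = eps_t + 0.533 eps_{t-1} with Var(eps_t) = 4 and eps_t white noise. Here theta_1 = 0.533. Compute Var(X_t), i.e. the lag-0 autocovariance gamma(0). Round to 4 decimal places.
\gamma(0) = 5.1364

For an MA(q) process X_t = eps_t + sum_i theta_i eps_{t-i} with
Var(eps_t) = sigma^2, the variance is
  gamma(0) = sigma^2 * (1 + sum_i theta_i^2).
  sum_i theta_i^2 = (0.533)^2 = 0.284089.
  gamma(0) = 4 * (1 + 0.284089) = 4 * 1.284089 = 5.136356, which rounds to 5.1364.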